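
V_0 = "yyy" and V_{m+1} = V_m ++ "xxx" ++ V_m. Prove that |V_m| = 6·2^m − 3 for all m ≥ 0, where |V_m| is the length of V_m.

Base case: |V_0| = 3, and 6·2^0 − 3 = 3.
Assume |V_j| = 6·2^j − 3.
Then |V_{j+1}| = |V_j| + 3 + |V_j| = 2|V_j| + 3 = 2(6·2^j − 3) + 3 = 6·2^{j+1} − 6 + 3 = 6·2^{j+1} − 3.
Hence |V_m| = 6·2^m − 3 for every m ≥ 0, by induction.

|V_m| = 6·2^m − 3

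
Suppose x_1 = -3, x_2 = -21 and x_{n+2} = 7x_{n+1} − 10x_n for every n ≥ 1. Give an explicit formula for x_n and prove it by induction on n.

Claim: x_n = 2^n − 5^n.

Base cases: x_1 = -3 and 2^1 − 5^1 = -3; x_2 = -21 and 2^2 − 5^2 = -21.
Assume x_j = 2^j − 5^j for all 1 ≤ j ≤ k, where k ≥ 2.
Then x_{k+1} = 7x_k − 10x_{k−1} = 7·(2^k − 5^k) − 10·(2^{k−1} − 5^{k−1}) = (7·2 − 10)2^{k−1} − (7·5 − 10)5^{k−1} = 4·2^{k−1} − 25·5^{k−1} = 2^{k+1} − 5^{k+1}.
This completes the inductive step, so x_n = 2^n − 5^n for all n ≥ 1.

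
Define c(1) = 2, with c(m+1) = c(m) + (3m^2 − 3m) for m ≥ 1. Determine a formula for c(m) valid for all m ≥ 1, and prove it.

Claim: c(m) = m^3 − 3m^2 + 2m + 2.

Base case: c(1) = 2, and 1^3 − 3·1^2 + 2·1 + 2 = 2.
Assume c(k) = k^3 − 3k^2 + 2k + 2.
Then c(k+1) = c(k) + (3k^2 − 3k) = (k^3 − 3k^2 + 2k + 2) + (3k^2 − 3k) = k^3 − k + 2,
and (k+1)^3 − 3·(k+1)^2 + 2·(k+1) + 2 = k^3 − k + 2.
Hence c(m) = m^3 − 3m^2 + 2m + 2 for every m ≥ 1, by induction.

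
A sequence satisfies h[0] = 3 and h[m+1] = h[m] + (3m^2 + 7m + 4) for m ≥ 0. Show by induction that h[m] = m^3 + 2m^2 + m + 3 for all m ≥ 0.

Base case: h[0] = 3, and 0^3 + 2·0^2 + 0 + 3 = 3.
Assume h[j] = j^3 + 2j^2 + j + 3.
Then h[j+1] = h[j] + (3j^2 + 7j + 4) = (j^3 + 2j^2 + j + 3) + (3j^2 + 7j + 4) = j^3 + 5j^2 + 8j + 7,
and (j+1)^3 + 2·(j+1)^2 + (j+1) + 3 = j^3 + 5j^2 + 8j + 7.
This completes the inductive step, so h[m] = m^3 + 2m^2 + m + 3 for all m ≥ 0.

h[m] = m^3 + 2m^2 + m + 3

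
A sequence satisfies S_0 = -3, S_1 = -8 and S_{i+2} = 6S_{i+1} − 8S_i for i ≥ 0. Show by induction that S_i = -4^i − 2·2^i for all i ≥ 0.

Base cases: S_0 = -3 and -4^0 − 2·2^0 = -3; S_1 = -8 and -4^1 − 2·2^1 = -8.
Assume S_j = -4^j − 2·2^j for all 0 ≤ j ≤ k, where k ≥ 1.
Then S_{k+1} = 6S_k − 8S_{k−1} = 6·(-4^k − 2·2^k) − 8·(-4^{k−1} − 2·2^{k−1}) = -(6·4 − 8)4^{k−1} − 2·(6·2 − 8)2^{k−1} = -16·4^{k−1} − 8·2^{k−1} = -4^{k+1} − 2·2^{k+1}.
By strong induction, S_i = -4^i − 2·2^i for all i ≥ 0.

S_i = -4^i − 2·2^i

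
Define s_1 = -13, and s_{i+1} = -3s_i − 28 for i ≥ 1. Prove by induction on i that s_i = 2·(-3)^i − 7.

Base case: s_1 = -13, and 2·(-3)^1 − 7 = -6 − 7 = -13.
Assume s_m = 2·(-3)^m − 7 for some m ≥ 1.
Then s_{m+1} = -3s_m − 28 = -3·(2·(-3)^m − 7) − 28 = -6·(-3)^m + 21 − 28 = 2·(-3)^{m+1} − 7.
By induction, s_i = 2·(-3)^i − 7 for all i ≥ 1.

s_i = 2·(-3)^i − 7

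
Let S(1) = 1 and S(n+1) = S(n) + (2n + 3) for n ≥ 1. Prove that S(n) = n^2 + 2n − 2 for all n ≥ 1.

Base case: S(1) = 1, and 1^2 + 2·1 − 2 = 1.
Assume S(r) = r^2 + 2r − 2.
Then S(r+1) = S(r) + (2r + 3) = (r^2 + 2r − 2) + (2r + 3) = r^2 + 4r + 1,
and (r+1)^2 + 2·(r+1) − 2 = r^2 + 4r + 1.
This completes the inductive step, so S(n) = n^2 + 2n − 2 for all n ≥ 1.

S(n) = n^2 + 2n − 2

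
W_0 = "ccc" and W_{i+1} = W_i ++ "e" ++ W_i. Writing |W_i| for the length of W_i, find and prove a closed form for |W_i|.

Claim: |W_i| = 2^{i+2} − 1.

Base case: |W_0| = 3, and 2^{0+2} − 1 = 3.
Assume |W_k| = 2^{k+2} − 1.
Then |W_{k+1}| = |W_k| + 1 + |W_k| = 2|W_k| + 1 = 2(2^{k+2} − 1) + 1 = 2^{k+3} − 2 + 1 = 2^{k+3} − 1.
This completes the inductive step, so |W_i| = 2^{i+2} − 1 for all i ≥ 0.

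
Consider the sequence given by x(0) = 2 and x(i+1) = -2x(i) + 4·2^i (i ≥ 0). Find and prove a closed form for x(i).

Claim: x(i) = (-2)^i + 2^i.

Base case: x(0) = 2, and (-2)^0 + 2^0 = 1 + 1 = 2.
Assume x(k) = (-2)^k + 2^k for some k ≥ 0.
Then x(k+1) = -2x(k) + 4·2^k = -2·((-2)^k + 2^k) + 4·2^k = (-2)^{k+1} − 2·2^k + 4·2^k = (-2)^{k+1} + 2·2^k = (-2)^{k+1} + 2^{k+1}.
By induction, x(i) = (-2)^i + 2^i for all i ≥ 0.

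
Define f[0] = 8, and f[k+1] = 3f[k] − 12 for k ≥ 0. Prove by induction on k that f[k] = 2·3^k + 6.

Base case: f[0] = 8, and 2·3^0 + 6 = 2 + 6 = 8.
Assume f[j] = 2·3^j + 6 for some j ≥ 0.
Then f[j+1] = 3f[j] − 12 = 3·(2·3^j + 6) − 12 = 6·3^j + 18 − 12 = 2·3^{j+1} + 6.
So the formula holds for j+1, and by induction f[k] = 2·3^k + 6 for all k ≥ 0.

f[k] = 2·3^k + 6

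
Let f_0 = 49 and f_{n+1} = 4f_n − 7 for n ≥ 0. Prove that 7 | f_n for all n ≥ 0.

Base case: f_0 = 49 = 7·7, so 7 | f_0.
Assume 7 | f_r, so f_r = 7t for some integer t.
Then f_{r+1} = 4f_r − 7 = 4·(7t) − 7 = 7(4t − 1), so 7 | f_{r+1}.
This completes the inductive step, so 7 | f_n for all n ≥ 0.

7 | f_n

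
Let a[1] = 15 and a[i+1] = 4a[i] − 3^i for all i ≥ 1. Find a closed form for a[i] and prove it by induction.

Claim: a[i] = 3·4^i + 3^i.

Base case: a[1] = 15, and 3·4^1 + 3^1 = 12 + 3 = 15.
Assume a[m] = 3·4^m + 3^m for some m ≥ 1.
Then a[m+1] = 4a[m] − 3^m = 4·(3·4^m + 3^m) − 3^m = 3·4^{m+1} + 4·3^m − 3^m = 3·4^{m+1} + 3·3^m = 3·4^{m+1} + 3^{m+1}.
Hence a[i] = 3·4^i + 3^i for every i ≥ 1, by induction.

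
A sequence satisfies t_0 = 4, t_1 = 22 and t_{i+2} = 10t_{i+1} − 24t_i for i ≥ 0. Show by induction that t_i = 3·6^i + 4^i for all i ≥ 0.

Base cases: t_0 = 4 and 3·6^0 + 4^0 = 4; t_1 = 22 and 3·6^1 + 4^1 = 22.
Assume t_j = 3·6^j + 4^j for all 0 ≤ j ≤ m, where m ≥ 1.
Then t_{m+1} = 10t_m − 24t_{m−1} = 10·(3·6^m + 4^m) − 24·(3·6^{m−1} + 4^{m−1}) = 3·(10·6 − 24)6^{m−1} + (10·4 − 24)4^{m−1} = 108·6^{m−1} + 16·4^{m−1} = 3·6^{m+1} + 4^{m+1}.
Hence t_i = 3·6^i + 4^i for every i ≥ 0, by strong induction.

t_i = 3·6^i + 4^i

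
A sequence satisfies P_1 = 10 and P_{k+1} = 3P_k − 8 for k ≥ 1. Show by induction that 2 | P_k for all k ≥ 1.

Base case: P_1 = 10 = 2·5, so 2 | P_1.
Assume 2 | P_m, so P_m = 2t for some integer t.
Then P_{m+1} = 3P_m − 8 = 3·(2t) − 8 = 2(3t − 4), so 2 | P_{m+1}.
This completes the inductive step, so 2 | P_k for all k ≥ 1.

2 | P_k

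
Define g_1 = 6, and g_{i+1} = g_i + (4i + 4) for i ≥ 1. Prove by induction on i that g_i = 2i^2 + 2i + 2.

Base case: g_1 = 6, and 2·1^2 + 2·1 + 2 = 6.
Assume g_j = 2j^2 + 2j + 2.
Then g_{j+1} = g_j + (4j + 4) = (2j^2 + 2j + 2) + (4j + 4) = 2j^2 + 6j + 6,
and 2·(j+1)^2 + 2·(j+1) + 2 = 2j^2 + 6j + 6.
Hence g_i = 2i^2 + 2i + 2 for every i ≥ 1, by induction.

g_i = 2i^2 + 2i + 2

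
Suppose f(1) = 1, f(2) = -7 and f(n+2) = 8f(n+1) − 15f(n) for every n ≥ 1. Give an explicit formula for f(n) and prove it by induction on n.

Claim: f(n) = -5^n + 2·3^n.

Base cases: f(1) = 1 and -5^1 + 2·3^1 = 1; f(2) = -7 and -5^2 + 2·3^2 = -7.
Assume f(j) = -5^j + 2·3^j for all 1 ≤ j ≤ k, where k ≥ 2.
Then f(k+1) = 8f(k) − 15f(k−1) = 8·(-5^k + 2·3^k) − 15·(-5^{k−1} + 2·3^{k−1}) = -(8·5 − 15)5^{k−1} + 2·(8·3 − 15)3^{k−1} = -25·5^{k−1} + 18·3^{k−1} = -5^{k+1} + 2·3^{k+1}.
By strong induction, f(n) = -5^n + 2·3^n for all n ≥ 1.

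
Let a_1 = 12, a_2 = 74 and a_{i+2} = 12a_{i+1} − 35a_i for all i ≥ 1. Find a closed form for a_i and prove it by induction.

Claim: a_i = 5^i + 7^i.

Base cases: a_1 = 12 and 5^1 + 7^1 = 12; a_2 = 74 and 5^2 + 7^2 = 74.
Assume a_j = 5^j + 7^j for all 1 ≤ j ≤ m, where m ≥ 2.
Then a_{m+1} = 12a_m − 35a_{m−1} = 12·(5^m + 7^m) − 35·(5^{m−1} + 7^{m−1}) = (12·5 − 35)5^{m−1} + (12·7 − 35)7^{m−1} = 25·5^{m−1} + 49·7^{m−1} = 5^{m+1} + 7^{m+1}.
This completes the inductive step, so a_i = 5^i + 7^i for all i ≥ 1.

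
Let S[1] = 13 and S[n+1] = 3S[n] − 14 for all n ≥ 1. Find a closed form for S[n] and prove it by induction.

Claim: S[n] = 2·3^n + 7.

Base case: S[1] = 13, and 2·3^1 + 7 = 6 + 7 = 13.
Assume S[j] = 2·3^j + 7 for some j ≥ 1.
Then S[j+1] = 3S[j] − 14 = 3·(2·3^j + 7) − 14 = 6·3^j + 21 − 14 = 2·3^{j+1} + 7.
This completes the inductive step, so S[n] = 2·3^n + 7 for all n ≥ 1.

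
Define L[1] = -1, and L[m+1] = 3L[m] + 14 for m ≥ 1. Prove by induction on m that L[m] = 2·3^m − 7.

Base case: L[1] = -1, and 2·3^1 − 7 = 6 − 7 = -1.
Assume L[r] = 2·3^r − 7 for some r ≥ 1.
Then L[r+1] = 3L[r] + 14 = 3·(2·3^r − 7) + 14 = 6·3^r − 21 + 14 = 2·3^{r+1} − 7.
So the formula holds for r+1, and by induction L[m] = 2·3^m − 7 for all m ≥ 1.

L[m] = 2·3^m − 7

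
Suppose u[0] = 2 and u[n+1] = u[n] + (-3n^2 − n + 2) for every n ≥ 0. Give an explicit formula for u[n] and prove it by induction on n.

Claim: u[n] = -n^3 + n^2 + 2n + 2.

Base case: u[0] = 2, and -0^3 + 0^2 + 2·0 + 2 = 2.
Assume u[j] = -j^3 + j^2 + 2j + 2.
Then u[j+1] = u[j] + (-3j^2 − j + 2) = (-j^3 + j^2 + 2j + 2) + (-3j^2 − j + 2) = -j^3 − 2j^2 + j + 4,
and -(j+1)^3 + (j+1)^2 + 2·(j+1) + 2 = -j^3 − 2j^2 + j + 4.
This completes the inductive step, so u[n] = -n^3 + n^2 + 2n + 2 for all n ≥ 0.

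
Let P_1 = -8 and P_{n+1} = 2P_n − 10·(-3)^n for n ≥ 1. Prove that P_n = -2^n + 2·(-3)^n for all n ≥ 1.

Base case: P_1 = -8, and -2^1 + 2·(-3)^1 = -2 − 6 = -8.
Assume P_r = -2^r + 2·(-3)^r for some r ≥ 1.
Then P_{r+1} = 2P_r − 10·(-3)^r = 2·(-2^r + 2·(-3)^r) − 10·(-3)^r = -2^{r+1} + 4·(-3)^r − 10·(-3)^r = -2^{r+1} − 6·(-3)^r = -2^{r+1} + 2·(-3)^{r+1}.
This completes the inductive step, so P_n = -2^n + 2·(-3)^n for all n ≥ 1.

P_n = -2^n + 2·(-3)^n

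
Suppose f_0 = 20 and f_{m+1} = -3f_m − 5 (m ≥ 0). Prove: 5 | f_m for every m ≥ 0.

Base case: f_0 = 20 = 5·4, so 5 | f_0.
Assume 5 | f_k, so f_k = 5t for some integer t.
Then f_{k+1} = -3f_k − 5 = -3·(5t) − 5 = 5(-3t − 1), so 5 | f_{k+1}.
This completes the inductive step, so 5 | f_m for all m ≥ 0.

5 | f_m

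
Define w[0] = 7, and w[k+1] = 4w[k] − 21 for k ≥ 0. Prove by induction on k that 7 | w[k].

Base case: w[0] = 7 = 7·1, so 7 | w[0].
Assume 7 | w[m], so w[m] = 7t for some integer t.
Then w[m+1] = 4w[m] − 21 = 4·(7t) − 21 = 7(4t − 3), so 7 | w[m+1].
By induction, 7 | w[k] for all k ≥ 0.

7 | w[k]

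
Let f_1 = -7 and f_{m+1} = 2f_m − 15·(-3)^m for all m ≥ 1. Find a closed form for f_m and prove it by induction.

Claim: f_m = 2^m + 3·(-3)^m.

Base case: f_1 = -7, and 2^1 + 3·(-3)^1 = 2 − 9 = -7.
Assume f_r = 2^r + 3·(-3)^r for some r ≥ 1.
Then f_{r+1} = 2f_r − 15·(-3)^r = 2·(2^r + 3·(-3)^r) − 15·(-3)^r = 2^{r+1} + 6·(-3)^r − 15·(-3)^r = 2^{r+1} − 9·(-3)^r = 2^{r+1} + 3·(-3)^{r+1}.
Hence f_m = 2^m + 3·(-3)^m for every m ≥ 1, by induction.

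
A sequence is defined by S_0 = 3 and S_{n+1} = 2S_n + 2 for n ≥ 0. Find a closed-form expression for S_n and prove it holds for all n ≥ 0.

Claim: S_n = 5·2^n − 2.

Base case: S_0 = 3, and 5·2^0 − 2 = 5 − 2 = 3.
Assume S_k = 5·2^k − 2 for some k ≥ 0.
Then S_{k+1} = 2S_k + 2 = 2·(5·2^k − 2) + 2 = 10·2^k − 4 + 2 = 5·2^{k+1} − 2.
Hence S_n = 5·2^n − 2 for every n ≥ 0, by induction.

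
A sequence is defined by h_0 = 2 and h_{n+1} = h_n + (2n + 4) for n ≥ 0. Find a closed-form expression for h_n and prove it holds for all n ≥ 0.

Claim: h_n = n^2 + 3n + 2.

Base case: h_0 = 2, and 0^2 + 3·0 + 2 = 2.
Assume h_k = k^2 + 3k + 2.
Then h_{k+1} = h_k + (2k + 4) = (k^2 + 3k + 2) + (2k + 4) = k^2 + 5k + 6,
and (k+1)^2 + 3·(k+1) + 2 = k^2 + 5k + 6.
By induction, h_n = n^2 + 3n + 2 for all n ≥ 0.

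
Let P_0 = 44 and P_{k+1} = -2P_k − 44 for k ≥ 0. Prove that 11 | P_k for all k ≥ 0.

Base case: P_0 = 44 = 11·4, so 11 | P_0.
Assume 11 | P_j, so P_j = 11t for some integer t.
Then P_{j+1} = -2P_j − 44 = -2·(11t) − 44 = 11(-2t − 4), so 11 | P_{j+1}.
So the property holds for j+1, and by induction 11 | P_k for all k ≥ 0.

11 | P_k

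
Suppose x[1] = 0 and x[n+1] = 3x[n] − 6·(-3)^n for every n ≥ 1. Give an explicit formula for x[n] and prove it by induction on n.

Claim: x[n] = 3^n + (-3)^n.

Base case: x[1] = 0, and 3^1 + (-3)^1 = 3 − 3 = 0.
Assume x[j] = 3^j + (-3)^j for some j ≥ 1.
Then x[j+1] = 3x[j] − 6·(-3)^j = 3·(3^j + (-3)^j) − 6·(-3)^j = 3^{j+1} + 3·(-3)^j − 6·(-3)^j = 3^{j+1} − 3·(-3)^j = 3^{j+1} + (-3)^{j+1}.
Hence x[n] = 3^n + (-3)^n for every n ≥ 1, by induction.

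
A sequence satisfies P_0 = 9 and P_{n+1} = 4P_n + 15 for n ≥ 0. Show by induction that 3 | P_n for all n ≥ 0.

Base case: P_0 = 9 = 3·3, so 3 | P_0.
Assume 3 | P_r, so P_r = 3t for some integer t.
Then P_{r+1} = 4P_r + 15 = 4·(3t) + 15 = 3(4t + 5), so 3 | P_{r+1}.
So the property holds for r+1, and by induction 3 | P_n for all n ≥ 0.

3 | P_n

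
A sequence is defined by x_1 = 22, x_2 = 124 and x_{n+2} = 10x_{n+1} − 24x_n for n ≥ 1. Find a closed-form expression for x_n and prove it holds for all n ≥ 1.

Claim: x_n = 3·6^n + 4^n.

Base cases: x_1 = 22 and 3·6^1 + 4^1 = 22; x_2 = 124 and 3·6^2 + 4^2 = 124.
Assume x_j = 3·6^j + 4^j for all 1 ≤ j ≤ r, where r ≥ 2.
Then x_{r+1} = 10x_r − 24x_{r−1} = 10·(3·6^r + 4^r) − 24·(3·6^{r−1} + 4^{r−1}) = 3·(10·6 − 24)6^{r−1} + (10·4 − 24)4^{r−1} = 108·6^{r−1} + 16·4^{r−1} = 3·6^{r+1} + 4^{r+1}.
Hence x_n = 3·6^n + 4^n for every n ≥ 1, by strong induction.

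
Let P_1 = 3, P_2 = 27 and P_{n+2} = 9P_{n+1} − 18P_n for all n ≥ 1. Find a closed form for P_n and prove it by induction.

Claim: P_n = -3^n + 6^n.

Base cases: P_1 = 3 and -3^1 + 6^1 = 3; P_2 = 27 and -3^2 + 6^2 = 27.
Assume P_j = -3^j + 6^j for all 1 ≤ j ≤ k, where k ≥ 2.
Then P_{k+1} = 9P_k − 18P_{k−1} = 9·(-3^k + 6^k) − 18·(-3^{k−1} + 6^{k−1}) = -(9·3 − 18)3^{k−1} + (9·6 − 18)6^{k−1} = -9·3^{k−1} + 36·6^{k−1} = -3^{k+1} + 6^{k+1}.
By strong induction, P_n = -3^n + 6^n for all n ≥ 1.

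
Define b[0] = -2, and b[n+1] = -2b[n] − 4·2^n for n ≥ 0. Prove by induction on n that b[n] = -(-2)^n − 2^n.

Base case: b[0] = -2, and -(-2)^0 − 2^0 = -1 − 1 = -2.
Assume b[k] = -(-2)^k − 2^k for some k ≥ 0.
Then b[k+1] = -2b[k] − 4·2^k = -2·(-(-2)^k − 2^k) − 4·2^k = -(-2)^{k+1} + 2·2^k − 4·2^k = -(-2)^{k+1} − 2·2^k = -(-2)^{k+1} − 2^{k+1}.
So the formula holds for k+1, and by induction b[n] = -(-2)^n − 2^n for all n ≥ 0.

b[n] = -(-2)^n − 2^n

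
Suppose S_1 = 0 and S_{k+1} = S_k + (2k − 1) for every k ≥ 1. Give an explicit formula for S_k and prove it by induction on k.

Claim: S_k = k^2 − 2k + 1.

Base case: S_1 = 0, and 1^2 − 2·1 + 1 = 0.
Assume S_m = m^2 − 2m + 1.
Then S_{m+1} = S_m + (2m − 1) = (m^2 − 2m + 1) + (2m − 1) = m^2,
and (m+1)^2 − 2·(m+1) + 1 = m^2.
By induction, S_k = k^2 − 2k + 1 for all k ≥ 1.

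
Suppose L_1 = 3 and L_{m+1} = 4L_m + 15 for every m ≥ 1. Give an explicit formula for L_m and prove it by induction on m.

Claim: L_m = 2·4^m − 5.

Base case: L_1 = 3, and 2·4^1 − 5 = 8 − 5 = 3.
Assume L_k = 2·4^k − 5 for some k ≥ 1.
Then L_{k+1} = 4L_k + 15 = 4·(2·4^k − 5) + 15 = 8·4^k − 20 + 15 = 2·4^{k+1} − 5.
Hence L_m = 2·4^m − 5 for every m ≥ 1, by induction.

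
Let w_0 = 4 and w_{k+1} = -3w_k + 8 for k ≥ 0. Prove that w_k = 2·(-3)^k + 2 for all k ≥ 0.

Base case: w_0 = 4, and 2·(-3)^0 + 2 = 2 + 2 = 4.
Assume w_j = 2·(-3)^j + 2 for some j ≥ 0.
Then w_{j+1} = -3w_j + 8 = -3·(2·(-3)^j + 2) + 8 = -6·(-3)^j − 6 + 8 = 2·(-3)^{j+1} + 2.
By induction, w_k = 2·(-3)^k + 2 for all k ≥ 0.

w_k = 2·(-3)^k + 2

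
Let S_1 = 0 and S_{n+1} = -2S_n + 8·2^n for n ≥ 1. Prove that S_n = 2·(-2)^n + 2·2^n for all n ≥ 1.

Base case: S_1 = 0, and 2·(-2)^1 + 2·2^1 = -4 + 4 = 0.
Assume S_r = 2·(-2)^r + 2·2^r for some r ≥ 1.
Then S_{r+1} = -2S_r + 8·2^r = -2·(2·(-2)^r + 2·2^r) + 8·2^r = 2·(-2)^{r+1} − 4·2^r + 8·2^r = 2·(-2)^{r+1} + 4·2^r = 2·(-2)^{r+1} + 2·2^{r+1}.
Hence S_n = 2·(-2)^n + 2·2^n for every n ≥ 1, by induction.

S_n = 2·(-2)^n + 2·2^n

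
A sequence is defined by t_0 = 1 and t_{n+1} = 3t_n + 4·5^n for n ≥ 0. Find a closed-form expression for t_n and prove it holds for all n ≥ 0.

Claim: t_n = -3^n + 2·5^n.

Base case: t_0 = 1, and -3^0 + 2·5^0 = -1 + 2 = 1.
Assume t_j = -3^j + 2·5^j for some j ≥ 0.
Then t_{j+1} = 3t_j + 4·5^j = 3·(-3^j + 2·5^j) + 4·5^j = -3^{j+1} + 6·5^j + 4·5^j = -3^{j+1} + 10·5^j = -3^{j+1} + 2·5^{j+1}.
This completes the inductive step, so t_n = -3^n + 2·5^n for all n ≥ 0.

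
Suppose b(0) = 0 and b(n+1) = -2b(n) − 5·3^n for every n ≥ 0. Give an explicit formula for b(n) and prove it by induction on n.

Claim: b(n) = (-2)^n − 3^n.

Base case: b(0) = 0, and (-2)^0 − 3^0 = 1 − 1 = 0.
Assume b(k) = (-2)^k − 3^k for some k ≥ 0.
Then b(k+1) = -2b(k) − 5·3^k = -2·((-2)^k − 3^k) − 5·3^k = (-2)^{k+1} + 2·3^k − 5·3^k = (-2)^{k+1} − 3·3^k = (-2)^{k+1} − 3^{k+1}.
Hence b(n) = (-2)^n − 3^n for every n ≥ 0, by induction.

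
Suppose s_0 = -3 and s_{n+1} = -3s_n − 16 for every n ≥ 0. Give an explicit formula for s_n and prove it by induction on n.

Claim: s_n = (-3)^n − 4.

Base case: s_0 = -3, and (-3)^0 − 4 = 1 − 4 = -3.
Assume s_r = (-3)^r − 4 for some r ≥ 0.
Then s_{r+1} = -3s_r − 16 = -3·((-3)^r − 4) − 16 = -3·(-3)^r + 12 − 16 = (-3)^{r+1} − 4.
Hence s_n = (-3)^n − 4 for every n ≥ 0, by induction.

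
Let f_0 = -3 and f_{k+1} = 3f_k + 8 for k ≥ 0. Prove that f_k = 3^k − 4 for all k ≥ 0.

Base case: f_0 = -3, and 3^0 − 4 = 1 − 4 = -3.
Assume f_m = 3^m − 4 for some m ≥ 0.
Then f_{m+1} = 3f_m + 8 = 3·(3^m − 4) + 8 = 3^{m+1} − 12 + 8 = 3^{m+1} − 4.
By induction, f_k = 3^k − 4 for all k ≥ 0.

f_k = 3^k − 4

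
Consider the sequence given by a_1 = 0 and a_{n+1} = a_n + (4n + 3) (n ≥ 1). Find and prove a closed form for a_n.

Claim: a_n = 2n^2 + n − 3.

Base case: a_1 = 0, and 2·1^2 + 1 − 3 = 0.
Assume a_j = 2j^2 + j − 3.
Then a_{j+1} = a_j + (4j + 3) = (2j^2 + j − 3) + (4j + 3) = 2j^2 + 5j,
and 2·(j+1)^2 + (j+1) − 3 = 2j^2 + 5j.
By induction, a_n = 2n^2 + n − 3 for all n ≥ 1.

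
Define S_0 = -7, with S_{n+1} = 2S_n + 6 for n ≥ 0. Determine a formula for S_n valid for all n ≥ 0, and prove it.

Claim: S_n = -2^n − 6.

Base case: S_0 = -7, and -2^0 − 6 = -1 − 6 = -7.
Assume S_r = -2^r − 6 for some r ≥ 0.
Then S_{r+1} = 2S_r + 6 = 2·(-2^r − 6) + 6 = -2^{r+1} − 12 + 6 = -2^{r+1} − 6.
By induction, S_n = -2^n − 6 for all n ≥ 0.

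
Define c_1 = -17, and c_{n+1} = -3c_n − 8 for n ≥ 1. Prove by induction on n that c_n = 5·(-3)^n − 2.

Base case: c_1 = -17, and 5·(-3)^1 − 2 = -15 − 2 = -17.
Assume c_r = 5·(-3)^r − 2 for some r ≥ 1.
Then c_{r+1} = -3c_r − 8 = -3·(5·(-3)^r − 2) − 8 = -15·(-3)^r + 6 − 8 = 5·(-3)^{r+1} − 2.
So the formula holds for r+1, and by induction c_n = 5·(-3)^n − 2 for all n ≥ 1.

c_n = 5·(-3)^n − 2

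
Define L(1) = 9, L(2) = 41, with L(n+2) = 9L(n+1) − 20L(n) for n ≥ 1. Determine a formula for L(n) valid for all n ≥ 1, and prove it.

Claim: L(n) = 4^n + 5^n.

Base cases: L(1) = 9 and 4^1 + 5^1 = 9; L(2) = 41 and 4^2 + 5^2 = 41.
Assume L(j) = 4^j + 5^j for all 1 ≤ j ≤ k, where k ≥ 2.
Then L(k+1) = 9L(k) − 20L(k−1) = 9·(4^k + 5^k) − 20·(4^{k−1} + 5^{k−1}) = (9·4 − 20)4^{k−1} + (9·5 − 20)5^{k−1} = 16·4^{k−1} + 25·5^{k−1} = 4^{k+1} + 5^{k+1}.
By strong induction, L(n) = 4^n + 5^n for all n ≥ 1.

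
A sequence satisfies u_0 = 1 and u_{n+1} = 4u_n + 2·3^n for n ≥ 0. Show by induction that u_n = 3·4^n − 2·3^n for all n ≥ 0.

Base case: u_0 = 1, and 3·4^0 − 2·3^0 = 3 − 2 = 1.
Assume u_j = 3·4^j − 2·3^j for some j ≥ 0.
Then u_{j+1} = 4u_j + 2·3^j = 4·(3·4^j − 2·3^j) + 2·3^j = 3·4^{j+1} − 8·3^j + 2·3^j = 3·4^{j+1} − 6·3^j = 3·4^{j+1} − 2·3^{j+1}.
So the formula holds for j+1, and by induction u_n = 3·4^n − 2·3^n for all n ≥ 0.

u_n = 3·4^n − 2·3^n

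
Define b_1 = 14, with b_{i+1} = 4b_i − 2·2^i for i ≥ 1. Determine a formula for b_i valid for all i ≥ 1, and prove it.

Claim: b_i = 3·4^i + 2^i.

Base case: b_1 = 14, and 3·4^1 + 2^1 = 12 + 2 = 14.
Assume b_j = 3·4^j + 2^j for some j ≥ 1.
Then b_{j+1} = 4b_j − 2·2^j = 4·(3·4^j + 2^j) − 2·2^j = 3·4^{j+1} + 4·2^j − 2·2^j = 3·4^{j+1} + 2·2^j = 3·4^{j+1} + 2^{j+1}.
Hence b_i = 3·4^i + 2^i for every i ≥ 1, by induction.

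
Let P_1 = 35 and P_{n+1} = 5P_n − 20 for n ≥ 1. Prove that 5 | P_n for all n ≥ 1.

Base case: P_1 = 35 = 5·7, so 5 | P_1.
Assume 5 | P_k, so P_k = 5t for some integer t.
Then P_{k+1} = 5P_k − 20 = 5·(5t) − 20 = 5(5t − 4), so 5 | P_{k+1}.
This completes the inductive step, so 5 | P_n for all n ≥ 1.

5 | P_n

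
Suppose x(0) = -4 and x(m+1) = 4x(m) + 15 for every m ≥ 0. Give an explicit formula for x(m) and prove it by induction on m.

Claim: x(m) = 4^m − 5.

Base case: x(0) = -4, and 4^0 − 5 = 1 − 5 = -4.
Assume x(k) = 4^k − 5 for some k ≥ 0.
Then x(k+1) = 4x(k) + 15 = 4·(4^k − 5) + 15 = 4^{k+1} − 20 + 15 = 4^{k+1} − 5.
Hence x(m) = 4^m − 5 for every m ≥ 0, by induction.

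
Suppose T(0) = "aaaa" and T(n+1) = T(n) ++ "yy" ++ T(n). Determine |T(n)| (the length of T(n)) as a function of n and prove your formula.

Claim: |T(n)| = 6·2^n − 2.

Base case: |T(0)| = 4, and 6·2^0 − 2 = 4.
Assume |T(m)| = 6·2^m − 2.
Then |T(m+1)| = |T(m)| + 2 + |T(m)| = 2|T(m)| + 2 = 2(6·2^m − 2) + 2 = 6·2^{m+1} − 4 + 2 = 6·2^{m+1} − 2.
By induction, |T(n)| = 6·2^n − 2 for all n ≥ 0.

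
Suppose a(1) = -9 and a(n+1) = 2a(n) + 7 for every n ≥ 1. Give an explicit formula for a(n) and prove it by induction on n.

Claim: a(n) = -2^n − 7.

Base case: a(1) = -9, and -2^1 − 7 = -2 − 7 = -9.
Assume a(k) = -2^k − 7 for some k ≥ 1.
Then a(k+1) = 2a(k) + 7 = 2·(-2^k − 7) + 7 = -2^{k+1} − 14 + 7 = -2^{k+1} − 7.
This completes the inductive step, so a(n) = -2^n − 7 for all n ≥ 1.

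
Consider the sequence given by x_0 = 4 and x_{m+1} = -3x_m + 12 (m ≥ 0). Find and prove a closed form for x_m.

Claim: x_m = (-3)^m + 3.

Base case: x_0 = 4, and (-3)^0 + 3 = 1 + 3 = 4.
Assume x_j = (-3)^j + 3 for some j ≥ 0.
Then x_{j+1} = -3x_j + 12 = -3·((-3)^j + 3) + 12 = -3·(-3)^j − 9 + 12 = (-3)^{j+1} + 3.
Hence x_m = (-3)^m + 3 for every m ≥ 0, by induction.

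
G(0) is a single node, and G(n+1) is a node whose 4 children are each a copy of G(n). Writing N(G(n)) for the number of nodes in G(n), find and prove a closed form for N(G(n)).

Claim: N(G(n)) = (4^{n+1} − 1)/3.

Base case: N(G(0)) = 1, and (4^{0+1} − 1)/3 = 1.
Assume N(G(k)) = (4^{k+1} − 1)/3.
Then N(G(k+1)) = 1 + 4N(G(k)) = 1 + 4·(4^{k+1} − 1)/3 = 1 + (4^{k+2} − 4)/3 = (3 + 4^{k+2} − 4)/3 = (4^{k+2} − 1)/3.
Hence N(G(n)) = (4^{n+1} − 1)/3 for every n ≥ 0, by induction.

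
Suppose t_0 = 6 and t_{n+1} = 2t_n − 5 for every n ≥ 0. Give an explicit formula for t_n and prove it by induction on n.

Claim: t_n = 2^n + 5.

Base case: t_0 = 6, and 2^0 + 5 = 1 + 5 = 6.
Assume t_r = 2^r + 5 for some r ≥ 0.
Then t_{r+1} = 2t_r − 5 = 2·(2^r + 5) − 5 = 2^{r+1} + 10 − 5 = 2^{r+1} + 5.
This completes the inductive step, so t_n = 2^n + 5 for all n ≥ 0.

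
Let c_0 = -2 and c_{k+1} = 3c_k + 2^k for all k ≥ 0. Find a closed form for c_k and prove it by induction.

Claim: c_k = -3^k − 2^k.

Base case: c_0 = -2, and -3^0 − 2^0 = -1 − 1 = -2.
Assume c_j = -3^j − 2^j for some j ≥ 0.
Then c_{j+1} = 3c_j + 2^j = 3·(-3^j − 2^j) + 2^j = -3^{j+1} − 3·2^j + 2^j = -3^{j+1} − 2·2^j = -3^{j+1} − 2^{j+1}.
By induction, c_k = -3^k − 2^k for all k ≥ 0.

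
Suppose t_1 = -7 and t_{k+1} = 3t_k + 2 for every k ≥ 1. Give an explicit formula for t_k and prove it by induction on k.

Claim: t_k = -2·3^k − 1.

Base case: t_1 = -7, and -2·3^1 − 1 = -6 − 1 = -7.
Assume t_r = -2·3^r − 1 for some r ≥ 1.
Then t_{r+1} = 3t_r + 2 = 3·(-2·3^r − 1) + 2 = -6·3^r − 3 + 2 = -2·3^{r+1} − 1.
This completes the inductive step, so t_k = -2·3^k − 1 for all k ≥ 1.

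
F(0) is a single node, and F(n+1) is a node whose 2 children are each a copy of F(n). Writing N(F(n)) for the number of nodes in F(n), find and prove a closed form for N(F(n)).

Claim: N(F(n)) = 2^{n+1} − 1.

Base case: N(F(0)) = 1, and 2^{0+1} − 1 = 1.
Assume N(F(m)) = 2^{m+1} − 1.
Then N(F(m+1)) = 1 + 2N(F(m)) = 1 + 2(2^{m+1} − 1) = 2^{m+2} − 2 + 1 = 2^{m+2} − 1.
This completes the inductive step, so N(F(n)) = 2^{n+1} − 1 for all n ≥ 0.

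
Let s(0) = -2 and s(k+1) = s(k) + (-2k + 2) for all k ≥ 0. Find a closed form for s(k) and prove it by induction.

Claim: s(k) = -k^2 + 3k − 2.

Base case: s(0) = -2, and -0^2 + 3·0 − 2 = -2.
Assume s(m) = -m^2 + 3m − 2.
Then s(m+1) = s(m) + (-2m + 2) = (-m^2 + 3m − 2) + (-2m + 2) = -m^2 + m,
and -(m+1)^2 + 3·(m+1) − 2 = -m^2 + m.
Hence s(k) = -k^2 + 3k − 2 for every k ≥ 0, by induction.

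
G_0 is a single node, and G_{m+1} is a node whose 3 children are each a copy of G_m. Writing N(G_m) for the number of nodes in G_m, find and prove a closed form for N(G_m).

Claim: N(G_m) = (3^{m+1} − 1)/2.

Base case: N(G_0) = 1, and (3^{0+1} − 1)/2 = 1.
Assume N(G_r) = (3^{r+1} − 1)/2.
Then N(G_{r+1}) = 1 + 3N(G_r) = 1 + 3·(3^{r+1} − 1)/2 = 1 + (3^{r+2} − 3)/2 = (2 + 3^{r+2} − 3)/2 = (3^{r+2} − 1)/2.
Hence N(G_m) = (3^{m+1} − 1)/2 for every m ≥ 0, by induction.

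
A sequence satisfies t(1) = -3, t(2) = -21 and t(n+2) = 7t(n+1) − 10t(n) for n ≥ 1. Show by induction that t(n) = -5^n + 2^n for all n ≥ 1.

Base cases: t(1) = -3 and -5^1 + 2^1 = -3; t(2) = -21 and -5^2 + 2^2 = -21.
Assume t(i) = -5^i + 2^i for all 1 ≤ i ≤ j, where j ≥ 2.
Then t(j+1) = 7t(j) − 10t(j−1) = 7·(-5^j + 2^j) − 10·(-5^{j−1} + 2^{j−1}) = -(7·5 − 10)5^{j−1} + (7·2 − 10)2^{j−1} = -25·5^{j−1} + 4·2^{j−1} = -5^{j+1} + 2^{j+1}.
This completes the inductive step, so t(n) = -5^n + 2^n for all n ≥ 1.

t(n) = -5^n + 2^n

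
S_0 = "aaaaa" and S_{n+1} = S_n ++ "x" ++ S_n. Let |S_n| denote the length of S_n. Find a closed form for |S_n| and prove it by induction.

Claim: |S_n| = 6·2^n − 1.

Base case: |S_0| = 5, and 6·2^0 − 1 = 5.
Assume |S_r| = 6·2^r − 1.
Then |S_{r+1}| = |S_r| + 1 + |S_r| = 2|S_r| + 1 = 2(6·2^r − 1) + 1 = 6·2^{r+1} − 2 + 1 = 6·2^{r+1} − 1.
Hence |S_n| = 6·2^n − 1 for every n ≥ 0, by induction.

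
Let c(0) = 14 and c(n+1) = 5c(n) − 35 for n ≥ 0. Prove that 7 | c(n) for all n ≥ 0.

Base case: c(0) = 14 = 7·2, so 7 | c(0).
Assume 7 | c(k), so c(k) = 7t for some integer t.
Then c(k+1) = 5c(k) − 35 = 5·(7t) − 35 = 7(5t − 5), so 7 | c(k+1).
This completes the inductive step, so 7 | c(n) for all n ≥ 0.

7 | c(n)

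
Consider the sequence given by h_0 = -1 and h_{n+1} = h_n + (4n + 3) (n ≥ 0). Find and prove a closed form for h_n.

Claim: h_n = 2n^2 + n − 1.

Base case: h_0 = -1, and 2·0^2 + 0 − 1 = -1.
Assume h_r = 2r^2 + r − 1.
Then h_{r+1} = h_r + (4r + 3) = (2r^2 + r − 1) + (4r + 3) = 2r^2 + 5r + 2,
and 2·(r+1)^2 + (r+1) − 1 = 2r^2 + 5r + 2.
This completes the inductive step, so h_n = 2n^2 + n − 1 for all n ≥ 0.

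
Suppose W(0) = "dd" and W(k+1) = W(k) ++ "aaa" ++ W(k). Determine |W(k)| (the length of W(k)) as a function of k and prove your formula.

Claim: |W(k)| = 5·2^k − 3.

Base case: |W(0)| = 2, and 5·2^0 − 3 = 2.
Assume |W(r)| = 5·2^r − 3.
Then |W(r+1)| = |W(r)| + 3 + |W(r)| = 2|W(r)| + 3 = 2(5·2^r − 3) + 3 = 5·2^{r+1} − 6 + 3 = 5·2^{r+1} − 3.
This completes the inductive step, so |W(k)| = 5·2^k − 3 for all k ≥ 0.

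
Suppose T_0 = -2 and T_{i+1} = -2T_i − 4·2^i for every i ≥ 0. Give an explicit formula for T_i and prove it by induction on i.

Claim: T_i = -(-2)^i − 2^i.

Base case: T_0 = -2, and -(-2)^0 − 2^0 = -1 − 1 = -2.
Assume T_j = -(-2)^j − 2^j for some j ≥ 0.
Then T_{j+1} = -2T_j − 4·2^j = -2·(-(-2)^j − 2^j) − 4·2^j = -(-2)^{j+1} + 2·2^j − 4·2^j = -(-2)^{j+1} − 2·2^j = -(-2)^{j+1} − 2^{j+1}.
So the formula holds for j+1, and by induction T_i = -(-2)^i − 2^i for all i ≥ 0.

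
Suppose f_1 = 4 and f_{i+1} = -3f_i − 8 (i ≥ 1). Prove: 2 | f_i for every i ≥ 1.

Base case: f_1 = 4 = 2·2, so 2 | f_1.
Assume 2 | f_k, so f_k = 2t for some integer t.
Then f_{k+1} = -3f_k − 8 = -3·(2t) − 8 = 2(-3t − 4), so 2 | f_{k+1}.
By induction, 2 | f_i for all i ≥ 1.

2 | f_i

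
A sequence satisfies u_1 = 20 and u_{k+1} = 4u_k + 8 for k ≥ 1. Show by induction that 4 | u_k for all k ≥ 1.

Base case: u_1 = 20 = 4·5, so 4 | u_1.
Assume 4 | u_j, so u_j = 4t for some integer t.
Then u_{j+1} = 4u_j + 8 = 4·(4t) + 8 = 4(4t + 2), so 4 | u_{j+1}.
By induction, 4 | u_k for all k ≥ 1.

4 | u_k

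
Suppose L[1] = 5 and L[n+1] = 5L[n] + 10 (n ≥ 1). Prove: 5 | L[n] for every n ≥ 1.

Base case: L[1] = 5 = 5·1, so 5 | L[1].
Assume 5 | L[m], so L[m] = 5t for some integer t.
Then L[m+1] = 5L[m] + 10 = 5·(5t) + 10 = 5(5t + 2), so 5 | L[m+1].
So the property holds for m+1, and by induction 5 | L[n] for all n ≥ 1.

5 | L[n]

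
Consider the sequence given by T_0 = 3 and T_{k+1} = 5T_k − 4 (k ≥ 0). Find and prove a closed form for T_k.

Claim: T_k = 2·5^k + 1.

Base case: T_0 = 3, and 2·5^0 + 1 = 2 + 1 = 3.
Assume T_m = 2·5^m + 1 for some m ≥ 0.
Then T_{m+1} = 5T_m − 4 = 5·(2·5^m + 1) − 4 = 10·5^m + 5 − 4 = 2·5^{m+1} + 1.
By induction, T_k = 2·5^k + 1 for all k ≥ 0.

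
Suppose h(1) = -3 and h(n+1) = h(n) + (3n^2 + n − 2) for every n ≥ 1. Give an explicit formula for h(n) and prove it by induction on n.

Claim: h(n) = n^3 − n^2 − 2n − 1.

Base case: h(1) = -3, and 1^3 − 1^2 − 2·1 − 1 = -3.
Assume h(k) = k^3 − k^2 − 2k − 1.
Then h(k+1) = h(k) + (3k^2 + k − 2) = (k^3 − k^2 − 2k − 1) + (3k^2 + k − 2) = k^3 + 2k^2 − k − 3,
and (k+1)^3 − (k+1)^2 − 2·(k+1) − 1 = k^3 + 2k^2 − k − 3.
By induction, h(n) = n^3 − n^2 − 2n − 1 for all n ≥ 1.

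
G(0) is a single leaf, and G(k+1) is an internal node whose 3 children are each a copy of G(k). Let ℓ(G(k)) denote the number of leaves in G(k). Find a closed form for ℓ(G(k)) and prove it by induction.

Claim: ℓ(G(k)) = 3^k.

Base case: ℓ(G(0)) = 1, and 3^0 = 1.
Assume ℓ(G(j)) = 3^j.
Then ℓ(G(j+1)) = 3·ℓ(G(j)) = 3·3^j = 3^{j+1}.
Hence ℓ(G(k)) = 3^k for every k ≥ 0, by induction.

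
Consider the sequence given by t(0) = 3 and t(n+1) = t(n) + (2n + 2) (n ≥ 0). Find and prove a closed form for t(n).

Claim: t(n) = n^2 + n + 3.

Base case: t(0) = 3, and 0^2 + 0 + 3 = 3.
Assume t(j) = j^2 + j + 3.
Then t(j+1) = t(j) + (2j + 2) = (j^2 + j + 3) + (2j + 2) = j^2 + 3j + 5,
and (j+1)^2 + (j+1) + 3 = j^2 + 3j + 5.
By induction, t(n) = n^2 + n + 3 for all n ≥ 0.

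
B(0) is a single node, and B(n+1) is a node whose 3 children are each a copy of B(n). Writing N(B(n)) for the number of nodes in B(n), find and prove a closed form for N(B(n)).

Claim: N(B(n)) = (3^{n+1} − 1)/2.

Base case: N(B(0)) = 1, and (3^{0+1} − 1)/2 = 1.
Assume N(B(m)) = (3^{m+1} − 1)/2.
Then N(B(m+1)) = 1 + 3N(B(m)) = 1 + 3·(3^{m+1} − 1)/2 = 1 + (3^{m+2} − 3)/2 = (2 + 3^{m+2} − 3)/2 = (3^{m+2} − 1)/2.
Hence N(B(n)) = (3^{n+1} − 1)/2 for every n ≥ 0, by induction.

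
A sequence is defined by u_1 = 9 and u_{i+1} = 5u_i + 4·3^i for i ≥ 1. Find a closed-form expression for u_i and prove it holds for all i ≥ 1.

Claim: u_i = 3·5^i − 2·3^i.

Base case: u_1 = 9, and 3·5^1 − 2·3^1 = 15 − 6 = 9.
Assume u_r = 3·5^r − 2·3^r for some r ≥ 1.
Then u_{r+1} = 5u_r + 4·3^r = 5·(3·5^r − 2·3^r) + 4·3^r = 3·5^{r+1} − 10·3^r + 4·3^r = 3·5^{r+1} − 6·3^r = 3·5^{r+1} − 2·3^{r+1}.
Hence u_i = 3·5^i − 2·3^i for every i ≥ 1, by induction.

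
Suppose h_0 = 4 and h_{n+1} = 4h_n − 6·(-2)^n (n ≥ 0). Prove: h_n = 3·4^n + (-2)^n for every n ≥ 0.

Base case: h_0 = 4, and 3·4^0 + (-2)^0 = 3 + 1 = 4.
Assume h_r = 3·4^r + (-2)^r for some r ≥ 0.
Then h_{r+1} = 4h_r − 6·(-2)^r = 4·(3·4^r + (-2)^r) − 6·(-2)^r = 3·4^{r+1} + 4·(-2)^r − 6·(-2)^r = 3·4^{r+1} − 2·(-2)^r = 3·4^{r+1} + (-2)^{r+1}.
This completes the inductive step, so h_n = 3·4^n + (-2)^n for all n ≥ 0.

h_n = 3·4^n + (-2)^n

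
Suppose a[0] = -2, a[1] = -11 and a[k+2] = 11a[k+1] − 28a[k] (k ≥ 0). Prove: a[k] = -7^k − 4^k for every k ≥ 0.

Base cases: a[0] = -2 and -7^0 − 4^0 = -2; a[1] = -11 and -7^1 − 4^1 = -11.
Assume a[i] = -7^i − 4^i for all 0 ≤ i ≤ j, where j ≥ 1.
Then a[j+1] = 11a[j] − 28a[j−1] = 11·(-7^j − 4^j) − 28·(-7^{j−1} − 4^{j−1}) = -(11·7 − 28)7^{j−1} − (11·4 − 28)4^{j−1} = -49·7^{j−1} − 16·4^{j−1} = -7^{j+1} − 4^{j+1}.
This completes the inductive step, so a[k] = -7^k − 4^k for all k ≥ 0.

a[k] = -7^k − 4^k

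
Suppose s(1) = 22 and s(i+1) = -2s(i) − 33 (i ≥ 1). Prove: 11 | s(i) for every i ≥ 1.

Base case: s(1) = 22 = 11·2, so 11 | s(1).
Assume 11 | s(m), so s(m) = 11t for some integer t.
Then s(m+1) = -2s(m) − 33 = -2·(11t) − 33 = 11(-2t − 3), so 11 | s(m+1).
Hence 11 | s(i) for every i ≥ 1, by induction.

11 | s(i)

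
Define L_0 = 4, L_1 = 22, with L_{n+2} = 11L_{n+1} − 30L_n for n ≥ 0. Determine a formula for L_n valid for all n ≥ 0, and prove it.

Claim: L_n = 2·6^n + 2·5^n.

Base cases: L_0 = 4 and 2·6^0 + 2·5^0 = 4; L_1 = 22 and 2·6^1 + 2·5^1 = 22.
Assume L_j = 2·6^j + 2·5^j for all 0 ≤ j ≤ m, where m ≥ 1.
Then L_{m+1} = 11L_m − 30L_{m−1} = 11·(2·6^m + 2·5^m) − 30·(2·6^{m−1} + 2·5^{m−1}) = 2·(11·6 − 30)6^{m−1} + 2·(11·5 − 30)5^{m−1} = 72·6^{m−1} + 50·5^{m−1} = 2·6^{m+1} + 2·5^{m+1}.
This completes the inductive step, so L_n = 2·6^n + 2·5^n for all n ≥ 0.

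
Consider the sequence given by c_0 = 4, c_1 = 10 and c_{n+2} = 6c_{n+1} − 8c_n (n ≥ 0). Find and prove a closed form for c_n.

Claim: c_n = 3·2^n + 4^n.

Base cases: c_0 = 4 and 3·2^0 + 4^0 = 4; c_1 = 10 and 3·2^1 + 4^1 = 10.
Assume c_j = 3·2^j + 4^j for all 0 ≤ j ≤ k, where k ≥ 1.
Then c_{k+1} = 6c_k − 8c_{k−1} = 6·(3·2^k + 4^k) − 8·(3·2^{k−1} + 4^{k−1}) = 3·(6·2 − 8)2^{k−1} + (6·4 − 8)4^{k−1} = 12·2^{k−1} + 16·4^{k−1} = 3·2^{k+1} + 4^{k+1}.
Hence c_n = 3·2^n + 4^n for every n ≥ 0, by strong induction.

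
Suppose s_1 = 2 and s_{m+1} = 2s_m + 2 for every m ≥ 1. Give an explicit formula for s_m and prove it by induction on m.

Claim: s_m = 2^{m+1} − 2.

Base case: s_1 = 2, and 2^{1+1} − 2 = 4 − 2 = 2.
Assume s_k = 2^{k+1} − 2 for some k ≥ 1.
Then s_{k+1} = 2s_k + 2 = 2·(2^{k+1} − 2) + 2 = 2^{k+2} − 4 + 2 = 2^{k+2} − 2.
This completes the inductive step, so s_m = 2^{m+1} − 2 for all m ≥ 1.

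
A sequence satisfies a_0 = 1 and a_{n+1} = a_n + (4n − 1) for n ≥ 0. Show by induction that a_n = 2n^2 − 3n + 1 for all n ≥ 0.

Base case: a_0 = 1, and 2·0^2 − 3·0 + 1 = 1.
Assume a_r = 2r^2 − 3r + 1.
Then a_{r+1} = a_r + (4r − 1) = (2r^2 − 3r + 1) + (4r − 1) = 2r^2 + r,
and 2·(r+1)^2 − 3·(r+1) + 1 = 2r^2 + r.
This completes the inductive step, so a_n = 2n^2 − 3n + 1 for all n ≥ 0.

a_n = 2n^2 − 3n + 1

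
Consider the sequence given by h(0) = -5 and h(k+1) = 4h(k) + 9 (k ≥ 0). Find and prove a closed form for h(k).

Claim: h(k) = -2·4^k − 3.

Base case: h(0) = -5, and -2·4^0 − 3 = -2 − 3 = -5.
Assume h(j) = -2·4^j − 3 for some j ≥ 0.
Then h(j+1) = 4h(j) + 9 = 4·(-2·4^j − 3) + 9 = -8·4^j − 12 + 9 = -2·4^{j+1} − 3.
This completes the inductive step, so h(k) = -2·4^k − 3 for all k ≥ 0.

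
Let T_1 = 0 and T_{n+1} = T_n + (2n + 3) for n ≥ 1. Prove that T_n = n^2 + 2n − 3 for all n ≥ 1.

Base case: T_1 = 0, and 1^2 + 2·1 − 3 = 0.
Assume T_k = k^2 + 2k − 3.
Then T_{k+1} = T_k + (2k + 3) = (k^2 + 2k − 3) + (2k + 3) = k^2 + 4k,
and (k+1)^2 + 2·(k+1) − 3 = k^2 + 4k.
By induction, T_n = n^2 + 2n − 3 for all n ≥ 1.

T_n = n^2 + 2n − 3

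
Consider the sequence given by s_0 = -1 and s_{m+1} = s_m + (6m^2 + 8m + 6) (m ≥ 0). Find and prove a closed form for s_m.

Claim: s_m = 2m^3 + m^2 + 3m − 1.

Base case: s_0 = -1, and 2·0^3 + 0^2 + 3·0 − 1 = -1.
Assume s_r = 2r^3 + r^2 + 3r − 1.
Then s_{r+1} = s_r + (6r^2 + 8r + 6) = (2r^3 + r^2 + 3r − 1) + (6r^2 + 8r + 6) = 2r^3 + 7r^2 + 11r + 5,
and 2·(r+1)^3 + (r+1)^2 + 3·(r+1) − 1 = 2r^3 + 7r^2 + 11r + 5.
By induction, s_m = 2m^3 + m^2 + 3m − 1 for all m ≥ 0.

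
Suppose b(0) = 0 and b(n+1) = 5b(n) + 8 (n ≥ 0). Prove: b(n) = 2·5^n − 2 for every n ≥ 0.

Base case: b(0) = 0, and 2·5^0 − 2 = 2 − 2 = 0.
Assume b(r) = 2·5^r − 2 for some r ≥ 0.
Then b(r+1) = 5b(r) + 8 = 5·(2·5^r − 2) + 8 = 10·5^r − 10 + 8 = 2·5^{r+1} − 2.
Hence b(n) = 2·5^n − 2 for every n ≥ 0, by induction.

b(n) = 2·5^n − 2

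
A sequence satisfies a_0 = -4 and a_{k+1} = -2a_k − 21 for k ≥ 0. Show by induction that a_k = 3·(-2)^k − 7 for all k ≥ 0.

Base case: a_0 = -4, and 3·(-2)^0 − 7 = 3 − 7 = -4.
Assume a_m = 3·(-2)^m − 7 for some m ≥ 0.
Then a_{m+1} = -2a_m − 21 = -2·(3·(-2)^m − 7) − 21 = -6·(-2)^m + 14 − 21 = 3·(-2)^{m+1} − 7.
This completes the inductive step, so a_k = 3·(-2)^k − 7 for all k ≥ 0.

a_k = 3·(-2)^k − 7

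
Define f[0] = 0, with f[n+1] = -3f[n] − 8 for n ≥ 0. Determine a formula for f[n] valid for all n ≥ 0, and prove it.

Claim: f[n] = 2·(-3)^n − 2.

Base case: f[0] = 0, and 2·(-3)^0 − 2 = 2 − 2 = 0.
Assume f[k] = 2·(-3)^k − 2 for some k ≥ 0.
Then f[k+1] = -3f[k] − 8 = -3·(2·(-3)^k − 2) − 8 = -6·(-3)^k + 6 − 8 = 2·(-3)^{k+1} − 2.
Hence f[n] = 2·(-3)^n − 2 for every n ≥ 0, by induction.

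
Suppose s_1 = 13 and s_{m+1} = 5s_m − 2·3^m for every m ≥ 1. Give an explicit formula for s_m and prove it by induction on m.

Claim: s_m = 2·5^m + 3^m.

Base case: s_1 = 13, and 2·5^1 + 3^1 = 10 + 3 = 13.
Assume s_j = 2·5^j + 3^j for some j ≥ 1.
Then s_{j+1} = 5s_j − 2·3^j = 5·(2·5^j + 3^j) − 2·3^j = 2·5^{j+1} + 5·3^j − 2·3^j = 2·5^{j+1} + 3·3^j = 2·5^{j+1} + 3^{j+1}.
This completes the inductive step, so s_m = 2·5^m + 3^m for all m ≥ 1.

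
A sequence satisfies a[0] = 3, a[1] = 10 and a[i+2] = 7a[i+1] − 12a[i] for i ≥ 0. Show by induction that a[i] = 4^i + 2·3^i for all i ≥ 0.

Base cases: a[0] = 3 and 4^0 + 2·3^0 = 3; a[1] = 10 and 4^1 + 2·3^1 = 10.
Assume a[j] = 4^j + 2·3^j for all 0 ≤ j ≤ m, where m ≥ 1.
Then a[m+1] = 7a[m] − 12a[m−1] = 7·(4^m + 2·3^m) − 12·(4^{m−1} + 2·3^{m−1}) = (7·4 − 12)4^{m−1} + 2·(7·3 − 12)3^{m−1} = 16·4^{m−1} + 18·3^{m−1} = 4^{m+1} + 2·3^{m+1}.
By strong induction, a[i] = 4^i + 2·3^i for all i ≥ 0.

a[i] = 4^i + 2·3^i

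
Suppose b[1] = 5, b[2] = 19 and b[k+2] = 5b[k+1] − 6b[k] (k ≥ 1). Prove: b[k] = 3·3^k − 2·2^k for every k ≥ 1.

Base cases: b[1] = 5 and 3·3^1 − 2·2^1 = 5; b[2] = 19 and 3·3^2 − 2·2^2 = 19.
Assume b[j] = 3·3^j − 2·2^j for all 1 ≤ j ≤ r, where r ≥ 2.
Then b[r+1] = 5b[r] − 6b[r−1] = 5·(3·3^r − 2·2^r) − 6·(3·3^{r−1} − 2·2^{r−1}) = 3·(5·3 − 6)3^{r−1} − 2·(5·2 − 6)2^{r−1} = 27·3^{r−1} − 8·2^{r−1} = 3·3^{r+1} − 2·2^{r+1}.
Hence b[k] = 3·3^k − 2·2^k for every k ≥ 1, by strong induction.

b[k] = 3·3^k − 2·2^k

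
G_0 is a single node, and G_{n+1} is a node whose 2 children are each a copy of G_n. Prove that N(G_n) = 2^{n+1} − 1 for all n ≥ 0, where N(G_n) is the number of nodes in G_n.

Base case: N(G_0) = 1, and 2^{0+1} − 1 = 1.
Assume N(G_r) = 2^{r+1} − 1.
Then N(G_{r+1}) = 1 + 2N(G_r) = 1 + 2(2^{r+1} − 1) = 2^{r+2} − 2 + 1 = 2^{r+2} − 1.
This completes the inductive step, so N(G_n) = 2^{n+1} − 1 for all n ≥ 0.

N(G_n) = 2^{n+1} − 1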